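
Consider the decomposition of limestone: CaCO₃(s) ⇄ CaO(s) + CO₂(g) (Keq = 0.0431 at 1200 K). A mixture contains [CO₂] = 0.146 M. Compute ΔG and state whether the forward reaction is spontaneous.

(CaCO₃, CaO are pure solids — omitted from Q.)
Q = [CO₂] = 0.146
ΔG = RT ln(Q/Keq) = (8.314 J mol⁻¹ K⁻¹)(1200 K) × ln(0.146/0.0431)
   = (9.977 kJ/mol)(1.220) = 12.2 kJ/mol
ΔG > 0, so the forward reaction is non-spontaneous (proceeds in reverse).

ΔG = 12.2 kJ/mol; the forward reaction is non-spontaneous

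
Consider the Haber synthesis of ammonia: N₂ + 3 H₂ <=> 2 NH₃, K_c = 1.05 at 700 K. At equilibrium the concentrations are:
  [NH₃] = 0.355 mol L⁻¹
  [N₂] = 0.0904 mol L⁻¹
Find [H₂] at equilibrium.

At equilibrium, K_c = [NH₃]² / ([N₂]·[H₂]³) = 1.05.
(0.355)² / ((0.0904)·([H₂])³) = 1.05
[H₂]³ = 1.33 ⇒ [H₂] = 1.10 mol L⁻¹

[H₂] = 1.10 mol L⁻¹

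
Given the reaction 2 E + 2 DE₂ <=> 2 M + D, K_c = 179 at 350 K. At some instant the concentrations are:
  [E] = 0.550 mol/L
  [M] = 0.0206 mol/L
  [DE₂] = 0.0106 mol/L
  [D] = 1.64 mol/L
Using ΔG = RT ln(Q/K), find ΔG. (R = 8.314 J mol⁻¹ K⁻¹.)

Q_c = [M]²·[D] / ([E]²·[DE₂]²) = (0.0206)²·(1.64) / ((0.550)²·(0.0106)²) = 20.5
ΔG = RT ln(Q_c/K_c) = (8.314 J mol⁻¹ K⁻¹)(350 K) × ln(20.5/179)
   = (2.910 kJ/mol)(-2.167) = -6.31 kJ/mol
ΔG < 0, so the forward reaction is spontaneous (proceeds forward).

ΔG = -6.31 kJ/mol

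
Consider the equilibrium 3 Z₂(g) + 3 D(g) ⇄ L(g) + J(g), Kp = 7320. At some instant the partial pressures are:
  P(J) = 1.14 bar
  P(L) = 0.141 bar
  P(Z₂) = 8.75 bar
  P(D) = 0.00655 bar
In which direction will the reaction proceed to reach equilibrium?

toward products

Qp = P(L)·P(J) / (P(Z₂)³·P(D)³) = (0.141)·(1.14) / ((8.75)³·(0.00655)³) = 854
Qp = 854 < Kp = 7320, so the forward reaction proceeds.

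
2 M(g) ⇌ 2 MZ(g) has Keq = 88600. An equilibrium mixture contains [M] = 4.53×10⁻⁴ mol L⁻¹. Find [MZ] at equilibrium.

At equilibrium, Keq = [MZ]² / [M]² = 88600.
([MZ])² / (4.53×10⁻⁴)² = 88600
[MZ]² = 0.0182 ⇒ [MZ] = 0.135 mol L⁻¹

[MZ] = 0.135 mol L⁻¹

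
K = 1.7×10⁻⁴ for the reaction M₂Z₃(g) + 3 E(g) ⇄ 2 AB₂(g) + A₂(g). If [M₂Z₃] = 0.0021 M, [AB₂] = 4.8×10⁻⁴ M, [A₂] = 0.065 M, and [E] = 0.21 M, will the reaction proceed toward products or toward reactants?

reverse (toward reactants)

Q = [AB₂]²·[A₂] / ([M₂Z₃]·[E]³) = (4.8×10⁻⁴)²·(0.065) / ((0.0021)·(0.21)³) = 7.7×10⁻⁴
Q = 7.7×10⁻⁴ > K = 1.7×10⁻⁴, so the reverse reaction proceeds.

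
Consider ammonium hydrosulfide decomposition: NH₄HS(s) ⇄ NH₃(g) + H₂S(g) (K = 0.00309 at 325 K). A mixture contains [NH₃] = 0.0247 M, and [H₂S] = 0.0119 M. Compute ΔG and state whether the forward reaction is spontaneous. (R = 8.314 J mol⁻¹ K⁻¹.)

ΔG = -6.36 kJ/mol; the forward reaction is spontaneous

(NH₄HS is a pure solid — omitted from Q.)
Q = [NH₃]·[H₂S] = (0.0247)·(0.0119) = 2.94e-4
ΔG = RT ln(Q/K) = (8.314 J mol⁻¹ K⁻¹)(325 K) × ln(2.94e-4/0.00309)
   = (2.702 kJ/mol)(-2.352) = -6.36 kJ/mol
ΔG < 0, so the forward reaction is spontaneous (proceeds forward).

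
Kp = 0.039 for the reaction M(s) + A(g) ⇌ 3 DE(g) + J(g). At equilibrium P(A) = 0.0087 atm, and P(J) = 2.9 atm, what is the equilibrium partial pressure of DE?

P(DE) = 0.049 atm

(M is a pure solid — omitted from Kp.)
At equilibrium, Kp = P(DE)³·P(J) / P(A) = 0.039.
(P(DE))³·(2.9) / (0.0087) = 0.039
P(DE)³ = 1.17e-4 ⇒ P(DE) = 0.049 atm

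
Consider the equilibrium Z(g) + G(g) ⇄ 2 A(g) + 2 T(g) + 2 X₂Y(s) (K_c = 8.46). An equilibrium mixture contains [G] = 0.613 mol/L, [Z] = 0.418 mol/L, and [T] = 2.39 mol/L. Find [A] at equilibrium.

[A] = 0.616 mol/L

(X₂Y is a pure solid — omitted from K_c.)
At equilibrium, K_c = [A]²·[T]² / ([Z]·[G]) = 8.46.
([A])²·(2.39)² / ((0.418)·(0.613)) = 8.46
[A]² = 0.379 ⇒ [A] = 0.616 mol/L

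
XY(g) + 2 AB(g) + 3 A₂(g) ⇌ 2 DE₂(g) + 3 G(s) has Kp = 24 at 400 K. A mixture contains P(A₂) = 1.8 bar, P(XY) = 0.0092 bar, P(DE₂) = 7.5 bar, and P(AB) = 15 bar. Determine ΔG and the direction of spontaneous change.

(G is a pure solid — omitted from Qp.)
Qp = P(DE₂)² / (P(XY)·P(AB)²·P(A₂)³) = (7.5)² / ((0.0092)·(15)²·(1.8)³) = 4.66
ΔG = RT ln(Qp/Kp) = (8.314 J mol⁻¹ K⁻¹)(400 K) × ln(4.66/24)
   = (3.326 kJ/mol)(-1.639) = -5.45 kJ/mol
ΔG < 0, so the forward reaction is spontaneous (proceeds forward).

ΔG = -5.45 kJ/mol; the forward reaction is spontaneous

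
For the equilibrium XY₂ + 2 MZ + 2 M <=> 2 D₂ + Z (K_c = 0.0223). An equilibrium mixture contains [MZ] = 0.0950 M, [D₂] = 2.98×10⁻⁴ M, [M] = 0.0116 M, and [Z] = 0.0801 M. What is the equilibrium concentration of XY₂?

[XY₂] = 0.263 M

At equilibrium, K_c = [D₂]²·[Z] / ([XY₂]·[MZ]²·[M]²) = 0.0223.
(2.98×10⁻⁴)²·(0.0801) / (([XY₂])·(0.0950)²·(0.0116)²) = 0.0223
[XY₂] = 0.263 M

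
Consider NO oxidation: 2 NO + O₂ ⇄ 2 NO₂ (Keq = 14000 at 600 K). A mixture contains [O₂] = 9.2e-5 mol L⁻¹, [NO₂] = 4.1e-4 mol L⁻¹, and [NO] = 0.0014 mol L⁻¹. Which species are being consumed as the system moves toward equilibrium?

NO, O₂ (reactants)

Q = [NO₂]² / ([NO]²·[O₂]) = (4.1e-4)² / ((0.0014)²·(9.2e-5)) = 930
Q = 930 < Keq = 14000: net forward reaction.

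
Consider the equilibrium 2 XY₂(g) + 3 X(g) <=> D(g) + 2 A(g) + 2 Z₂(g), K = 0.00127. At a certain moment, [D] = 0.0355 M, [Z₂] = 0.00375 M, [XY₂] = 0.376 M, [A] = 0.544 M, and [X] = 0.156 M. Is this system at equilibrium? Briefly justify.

Q = [D]·[A]²·[Z₂]² / ([XY₂]²·[X]³) = (0.0355)·(0.544)²·(0.00375)² / ((0.376)²·(0.156)³) = 2.75×10⁻⁴
Q = 2.75×10⁻⁴ < K = 0.00127: net forward reaction.

no; Q < K, reaction proceeds forward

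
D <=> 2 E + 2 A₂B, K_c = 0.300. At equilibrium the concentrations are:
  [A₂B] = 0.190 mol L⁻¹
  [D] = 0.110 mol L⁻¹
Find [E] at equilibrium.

At equilibrium, K_c = [E]²·[A₂B]² / [D] = 0.300.
([E])²·(0.190)² / (0.110) = 0.300
[E]² = 0.914 ⇒ [E] = 0.956 mol L⁻¹

[E] = 0.956 mol L⁻¹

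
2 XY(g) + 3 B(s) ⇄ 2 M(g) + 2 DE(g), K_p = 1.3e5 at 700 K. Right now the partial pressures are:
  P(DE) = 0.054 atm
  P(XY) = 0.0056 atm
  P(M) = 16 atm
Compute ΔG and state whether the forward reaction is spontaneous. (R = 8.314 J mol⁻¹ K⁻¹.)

(B is a pure solid — omitted from Q_p.)
Q_p = P(M)²·P(DE)² / P(XY)² = (16)²·(0.054)² / (0.0056)² = 23800
ΔG = RT ln(Q_p/K_p) = (8.314 J mol⁻¹ K⁻¹)(700 K) × ln(23800/1.3e5)
   = (5.820 kJ/mol)(-1.698) = -9.88 kJ/mol
ΔG < 0, so the forward reaction is spontaneous (proceeds forward).

ΔG = -9.88 kJ/mol; the forward reaction is spontaneous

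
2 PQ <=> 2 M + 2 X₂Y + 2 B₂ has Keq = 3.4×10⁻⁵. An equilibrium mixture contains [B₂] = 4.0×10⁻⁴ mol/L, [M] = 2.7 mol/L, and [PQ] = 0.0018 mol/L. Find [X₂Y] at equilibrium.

At equilibrium, Keq = [M]²·[X₂Y]²·[B₂]² / [PQ]² = 3.4×10⁻⁵.
(2.7)²·([X₂Y])²·(4.0×10⁻⁴)² / (0.0018)² = 3.4×10⁻⁵
[X₂Y]² = 9.44×10⁻⁵ ⇒ [X₂Y] = 0.0097 mol/L

[X₂Y] = 0.0097 mol/L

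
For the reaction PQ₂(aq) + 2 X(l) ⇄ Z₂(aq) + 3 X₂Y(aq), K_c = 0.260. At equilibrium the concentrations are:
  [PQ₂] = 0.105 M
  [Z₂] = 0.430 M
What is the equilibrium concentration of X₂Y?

[X₂Y] = 0.399 M

(X is a pure liquid — omitted from K_c.)
At equilibrium, K_c = [Z₂]·[X₂Y]³ / [PQ₂] = 0.260.
(0.430)·([X₂Y])³ / (0.105) = 0.260
[X₂Y]³ = 0.0635 ⇒ [X₂Y] = 0.399 M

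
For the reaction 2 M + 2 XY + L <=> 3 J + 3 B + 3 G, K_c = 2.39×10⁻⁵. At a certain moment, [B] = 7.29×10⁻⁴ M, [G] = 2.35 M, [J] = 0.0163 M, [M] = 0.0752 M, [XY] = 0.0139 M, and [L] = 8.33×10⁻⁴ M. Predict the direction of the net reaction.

no net change (already at equilibrium)

Q_c = [J]³·[B]³·[G]³ / ([M]²·[XY]²·[L]) = (0.0163)³·(7.29×10⁻⁴)³·(2.35)³ / ((0.0752)²·(0.0139)²·(8.33×10⁻⁴)) = 2.39×10⁻⁵
Q_c = 2.39×10⁻⁵ = K_c, so the system is already at equilibrium.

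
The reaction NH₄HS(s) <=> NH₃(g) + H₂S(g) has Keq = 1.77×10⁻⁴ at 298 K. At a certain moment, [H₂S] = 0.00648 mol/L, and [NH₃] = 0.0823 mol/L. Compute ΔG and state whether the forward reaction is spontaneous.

(NH₄HS is a pure solid — omitted from Q.)
Q = [NH₃]·[H₂S] = (0.0823)·(0.00648) = 5.33×10⁻⁴
ΔG = RT ln(Q/Keq) = (8.314 J mol⁻¹ K⁻¹)(298 K) × ln(5.33×10⁻⁴/1.77×10⁻⁴)
   = (2.478 kJ/mol)(1.102) = 2.73 kJ/mol
ΔG > 0, so the forward reaction is non-spontaneous (proceeds in reverse).

ΔG = 2.73 kJ/mol; the forward reaction is non-spontaneous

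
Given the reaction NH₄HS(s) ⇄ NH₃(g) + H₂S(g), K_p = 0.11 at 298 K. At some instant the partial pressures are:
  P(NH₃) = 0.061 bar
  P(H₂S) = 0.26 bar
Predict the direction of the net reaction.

forward (toward products)

(NH₄HS is a pure solid — omitted from Q_p.)
Q_p = P(NH₃)·P(H₂S) = (0.061)·(0.26) = 0.016
Q_p = 0.016 < K_p = 0.11, so the forward reaction proceeds.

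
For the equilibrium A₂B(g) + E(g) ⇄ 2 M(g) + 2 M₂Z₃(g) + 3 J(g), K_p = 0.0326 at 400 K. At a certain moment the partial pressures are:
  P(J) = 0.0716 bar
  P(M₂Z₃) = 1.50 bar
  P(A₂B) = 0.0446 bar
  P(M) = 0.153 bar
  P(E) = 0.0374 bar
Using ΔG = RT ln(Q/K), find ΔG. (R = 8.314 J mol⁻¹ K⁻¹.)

Q_p = P(M)²·P(M₂Z₃)²·P(J)³ / (P(A₂B)·P(E)) = (0.153)²·(1.50)²·(0.0716)³ / ((0.0446)·(0.0374)) = 0.0116
ΔG = RT ln(Q_p/K_p) = (8.314 J mol⁻¹ K⁻¹)(400 K) × ln(0.0116/0.0326)
   = (3.326 kJ/mol)(-1.033) = -3.44 kJ/mol
ΔG < 0, so the forward reaction is spontaneous (proceeds forward).

ΔG = -3.44 kJ/mol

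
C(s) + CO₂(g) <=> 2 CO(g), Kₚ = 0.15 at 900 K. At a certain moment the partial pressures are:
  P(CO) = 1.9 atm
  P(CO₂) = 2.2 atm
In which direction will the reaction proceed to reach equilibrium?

in the reverse direction

(C is a pure solid — omitted from Qₚ.)
Qₚ = P(CO)² / P(CO₂) = (1.9)² / (2.2) = 1.6
Qₚ = 1.6 > Kₚ = 0.15, so the reverse reaction proceeds.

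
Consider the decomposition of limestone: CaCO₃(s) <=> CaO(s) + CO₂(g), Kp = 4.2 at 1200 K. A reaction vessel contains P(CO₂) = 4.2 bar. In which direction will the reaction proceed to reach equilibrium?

(CaCO₃, CaO are pure solids — omitted from Qp.)
Qp = P(CO₂) = 4.2
Qp = 4.2 = Kp, so the system is already at equilibrium.

at equilibrium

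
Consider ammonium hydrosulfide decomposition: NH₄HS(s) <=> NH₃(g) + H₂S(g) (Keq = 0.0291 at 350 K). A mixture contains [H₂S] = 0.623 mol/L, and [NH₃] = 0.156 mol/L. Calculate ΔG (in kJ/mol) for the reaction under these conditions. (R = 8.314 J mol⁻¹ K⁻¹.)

(NH₄HS is a pure solid — omitted from Q.)
Q = [NH₃]·[H₂S] = (0.156)·(0.623) = 0.0972
ΔG = RT ln(Q/Keq) = (8.314 J mol⁻¹ K⁻¹)(350 K) × ln(0.0972/0.0291)
   = (2.910 kJ/mol)(1.206) = 3.51 kJ/mol
ΔG > 0, so the forward reaction is non-spontaneous (proceeds in reverse).

ΔG = 3.51 kJ/mol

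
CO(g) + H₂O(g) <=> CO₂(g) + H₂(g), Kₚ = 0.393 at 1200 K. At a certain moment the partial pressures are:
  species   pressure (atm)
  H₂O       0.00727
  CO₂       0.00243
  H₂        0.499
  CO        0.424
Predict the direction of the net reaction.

Qₚ = P(CO₂)·P(H₂) / (P(CO)·P(H₂O)) = (0.00243)·(0.499) / ((0.424)·(0.00727)) = 0.393
Qₚ = 0.393 = Kₚ, so the system is already at equilibrium.

neither direction; the system is at equilibrium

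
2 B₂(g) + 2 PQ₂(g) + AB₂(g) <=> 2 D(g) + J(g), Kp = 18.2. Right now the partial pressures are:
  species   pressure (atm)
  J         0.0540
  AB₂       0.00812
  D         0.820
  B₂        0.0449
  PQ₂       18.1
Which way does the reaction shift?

to the right

Qp = P(D)²·P(J) / (P(B₂)²·P(PQ₂)²·P(AB₂)) = (0.820)²·(0.0540) / ((0.0449)²·(18.1)²·(0.00812)) = 6.77
Qp = 6.77 < Kp = 18.2, so the forward reaction proceeds.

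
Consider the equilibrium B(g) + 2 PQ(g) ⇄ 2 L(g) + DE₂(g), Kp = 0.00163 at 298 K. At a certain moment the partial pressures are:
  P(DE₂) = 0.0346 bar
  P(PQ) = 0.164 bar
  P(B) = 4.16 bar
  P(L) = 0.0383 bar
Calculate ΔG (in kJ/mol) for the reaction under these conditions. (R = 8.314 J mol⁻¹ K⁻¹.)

Qp = P(L)²·P(DE₂) / (P(B)·P(PQ)²) = (0.0383)²·(0.0346) / ((4.16)·(0.164)²) = 4.54e-4
ΔG = RT ln(Qp/Kp) = (8.314 J mol⁻¹ K⁻¹)(298 K) × ln(4.54e-4/0.00163)
   = (2.478 kJ/mol)(-1.278) = -3.17 kJ/mol
ΔG < 0, so the forward reaction is spontaneous (proceeds forward).

ΔG = -3.17 kJ/mol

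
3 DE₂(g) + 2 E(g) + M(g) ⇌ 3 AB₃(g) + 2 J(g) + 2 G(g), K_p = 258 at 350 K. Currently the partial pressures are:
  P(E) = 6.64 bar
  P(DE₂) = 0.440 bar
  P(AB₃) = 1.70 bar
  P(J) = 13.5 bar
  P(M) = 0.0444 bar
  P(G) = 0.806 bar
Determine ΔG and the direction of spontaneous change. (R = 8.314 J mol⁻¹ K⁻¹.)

Q_p = P(AB₃)³·P(J)²·P(G)² / (P(DE₂)³·P(E)²·P(M)) = (1.70)³·(13.5)²·(0.806)² / ((0.440)³·(6.64)²·(0.0444)) = 3490
ΔG = RT ln(Q_p/K_p) = (8.314 J mol⁻¹ K⁻¹)(350 K) × ln(3490/258)
   = (2.910 kJ/mol)(2.605) = 7.58 kJ/mol
ΔG > 0, so the forward reaction is non-spontaneous (proceeds in reverse).

ΔG = 7.58 kJ/mol; the forward reaction is non-spontaneous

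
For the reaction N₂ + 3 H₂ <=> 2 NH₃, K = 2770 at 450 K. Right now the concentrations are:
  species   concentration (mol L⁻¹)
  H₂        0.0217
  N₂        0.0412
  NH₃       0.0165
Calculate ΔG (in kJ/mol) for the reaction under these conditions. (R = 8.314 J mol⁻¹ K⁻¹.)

Q = [NH₃]² / ([N₂]·[H₂]³) = (0.0165)² / ((0.0412)·(0.0217)³) = 647
ΔG = RT ln(Q/K) = (8.314 J mol⁻¹ K⁻¹)(450 K) × ln(647/2770)
   = (3.741 kJ/mol)(-1.454) = -5.44 kJ/mol
ΔG < 0, so the forward reaction is spontaneous (proceeds forward).

ΔG = -5.44 kJ/mol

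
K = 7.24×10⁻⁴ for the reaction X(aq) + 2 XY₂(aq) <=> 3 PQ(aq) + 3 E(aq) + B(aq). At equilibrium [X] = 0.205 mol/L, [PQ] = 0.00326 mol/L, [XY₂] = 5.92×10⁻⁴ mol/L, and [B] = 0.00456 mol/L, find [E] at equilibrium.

[E] = 0.691 mol/L

At equilibrium, K = [PQ]³·[E]³·[B] / ([X]·[XY₂]²) = 7.24×10⁻⁴.
(0.00326)³·([E])³·(0.00456) / ((0.205)·(5.92×10⁻⁴)²) = 7.24×10⁻⁴
[E]³ = 0.329 ⇒ [E] = 0.691 mol/L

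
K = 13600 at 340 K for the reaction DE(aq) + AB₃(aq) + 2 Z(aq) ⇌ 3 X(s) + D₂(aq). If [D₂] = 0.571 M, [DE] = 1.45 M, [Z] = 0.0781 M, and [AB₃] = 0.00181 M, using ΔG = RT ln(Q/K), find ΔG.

(X is a pure solid — omitted from Q.)
Q = [D₂] / ([DE]·[AB₃]·[Z]²) = (0.571) / ((1.45)·(0.00181)·(0.0781)²) = 35700
ΔG = RT ln(Q/K) = (8.314 J mol⁻¹ K⁻¹)(340 K) × ln(35700/13600)
   = (2.827 kJ/mol)(0.9651) = 2.73 kJ/mol
ΔG > 0, so the forward reaction is non-spontaneous (proceeds in reverse).

ΔG = 2.73 kJ/mol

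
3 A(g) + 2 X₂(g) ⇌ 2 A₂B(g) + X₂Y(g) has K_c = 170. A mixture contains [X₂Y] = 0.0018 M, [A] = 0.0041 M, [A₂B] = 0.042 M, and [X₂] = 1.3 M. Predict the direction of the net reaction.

to the right

Q_c = [A₂B]²·[X₂Y] / ([A]³·[X₂]²) = (0.042)²·(0.0018) / ((0.0041)³·(1.3)²) = 27
Q_c = 27 < K_c = 170, so the forward reaction proceeds.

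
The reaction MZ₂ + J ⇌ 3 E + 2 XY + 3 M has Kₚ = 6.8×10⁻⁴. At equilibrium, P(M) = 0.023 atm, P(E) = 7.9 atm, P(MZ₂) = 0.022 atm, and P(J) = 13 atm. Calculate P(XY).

P(XY) = 0.18 atm

At equilibrium, Kₚ = P(E)³·P(XY)²·P(M)³ / (P(MZ₂)·P(J)) = 6.8×10⁻⁴.
(7.9)³·(P(XY))²·(0.023)³ / ((0.022)·(13)) = 6.8×10⁻⁴
P(XY)² = 0.0324 ⇒ P(XY) = 0.18 atm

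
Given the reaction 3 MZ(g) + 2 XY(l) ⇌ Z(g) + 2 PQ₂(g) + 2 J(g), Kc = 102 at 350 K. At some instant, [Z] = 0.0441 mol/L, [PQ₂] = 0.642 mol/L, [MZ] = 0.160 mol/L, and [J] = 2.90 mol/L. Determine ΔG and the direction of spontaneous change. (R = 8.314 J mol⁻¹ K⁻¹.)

(XY is a pure liquid — omitted from Qc.)
Qc = [Z]·[PQ₂]²·[J]² / [MZ]³ = (0.0441)·(0.642)²·(2.90)² / (0.160)³ = 37.3
ΔG = RT ln(Qc/Kc) = (8.314 J mol⁻¹ K⁻¹)(350 K) × ln(37.3/102)
   = (2.910 kJ/mol)(-1.006) = -2.93 kJ/mol
ΔG < 0, so the forward reaction is spontaneous (proceeds forward).

ΔG = -2.93 kJ/mol; the forward reaction is spontaneous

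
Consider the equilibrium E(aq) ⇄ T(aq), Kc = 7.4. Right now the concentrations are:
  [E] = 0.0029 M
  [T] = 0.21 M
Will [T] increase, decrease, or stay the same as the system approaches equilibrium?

decrease

Qc = [T] / [E] = (0.21) / (0.0029) = 72
Qc = 72 > Kc = 7.4: net reverse reaction.
T is a product, so it decreases.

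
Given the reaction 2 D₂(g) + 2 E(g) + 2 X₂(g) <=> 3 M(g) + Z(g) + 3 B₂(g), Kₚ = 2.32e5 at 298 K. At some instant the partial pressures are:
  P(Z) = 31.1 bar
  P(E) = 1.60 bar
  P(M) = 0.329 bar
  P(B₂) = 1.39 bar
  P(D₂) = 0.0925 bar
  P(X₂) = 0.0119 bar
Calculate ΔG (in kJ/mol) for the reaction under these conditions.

Qₚ = P(M)³·P(Z)·P(B₂)³ / (P(D₂)²·P(E)²·P(X₂)²) = (0.329)³·(31.1)·(1.39)³ / ((0.0925)²·(1.60)²·(0.0119)²) = 9.59e5
ΔG = RT ln(Qₚ/Kₚ) = (8.314 J mol⁻¹ K⁻¹)(298 K) × ln(9.59e5/2.32e5)
   = (2.478 kJ/mol)(1.419) = 3.52 kJ/mol
ΔG > 0, so the forward reaction is non-spontaneous (proceeds in reverse).

ΔG = 3.52 kJ/mol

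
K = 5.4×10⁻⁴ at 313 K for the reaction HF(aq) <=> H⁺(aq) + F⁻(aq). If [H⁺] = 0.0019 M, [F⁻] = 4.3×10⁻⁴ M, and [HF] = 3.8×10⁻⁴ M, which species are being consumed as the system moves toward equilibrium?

H⁺, F⁻ (products)

Q = [H⁺]·[F⁻] / [HF] = (0.0019)·(4.3×10⁻⁴) / (3.8×10⁻⁴) = 0.0021
Q = 0.0021 > K = 5.4×10⁻⁴: net reverse reaction.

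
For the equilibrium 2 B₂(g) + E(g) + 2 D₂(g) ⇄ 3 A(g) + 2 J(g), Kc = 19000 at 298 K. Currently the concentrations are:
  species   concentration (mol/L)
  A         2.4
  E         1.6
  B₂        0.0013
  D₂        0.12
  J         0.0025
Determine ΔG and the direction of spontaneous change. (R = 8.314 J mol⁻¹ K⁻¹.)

Qc = [A]³·[J]² / ([B₂]²·[E]·[D₂]²) = (2.4)³·(0.0025)² / ((0.0013)²·(1.6)·(0.12)²) = 2220
ΔG = RT ln(Qc/Kc) = (8.314 J mol⁻¹ K⁻¹)(298 K) × ln(2220/19000)
   = (2.478 kJ/mol)(-2.147) = -5.32 kJ/mol
ΔG < 0, so the forward reaction is spontaneous (proceeds forward).

ΔG = -5.32 kJ/mol; the forward reaction is spontaneous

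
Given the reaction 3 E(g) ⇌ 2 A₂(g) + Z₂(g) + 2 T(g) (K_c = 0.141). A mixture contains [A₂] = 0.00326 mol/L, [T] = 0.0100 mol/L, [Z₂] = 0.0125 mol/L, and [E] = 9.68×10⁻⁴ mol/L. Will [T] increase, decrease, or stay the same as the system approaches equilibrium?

increase

Q_c = [A₂]²·[Z₂]·[T]² / [E]³ = (0.00326)²·(0.0125)·(0.0100)² / (9.68×10⁻⁴)³ = 0.0146
Q_c = 0.0146 < K_c = 0.141: net forward reaction.
T is a product, so it increases.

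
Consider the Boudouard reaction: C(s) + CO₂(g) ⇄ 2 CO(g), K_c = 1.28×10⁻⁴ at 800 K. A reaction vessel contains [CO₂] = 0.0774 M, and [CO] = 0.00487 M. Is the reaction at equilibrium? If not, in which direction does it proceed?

(C is a pure solid — omitted from Q_c.)
Q_c = [CO]² / [CO₂] = (0.00487)² / (0.0774) = 3.06×10⁻⁴
Q_c = 3.06×10⁻⁴ > K_c = 1.28×10⁻⁴, so the reverse reaction proceeds.

reverse (toward reactants)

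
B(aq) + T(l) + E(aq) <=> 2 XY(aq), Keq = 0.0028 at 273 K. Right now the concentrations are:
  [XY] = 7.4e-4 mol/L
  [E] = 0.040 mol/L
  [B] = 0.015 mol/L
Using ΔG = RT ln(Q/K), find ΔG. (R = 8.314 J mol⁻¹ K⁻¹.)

(T is a pure liquid — omitted from Q.)
Q = [XY]² / ([B]·[E]) = (7.4e-4)² / ((0.015)·(0.040)) = 9.13e-4
ΔG = RT ln(Q/Keq) = (8.314 J mol⁻¹ K⁻¹)(273 K) × ln(9.13e-4/0.0028)
   = (2.270 kJ/mol)(-1.121) = -2.54 kJ/mol
ΔG < 0, so the forward reaction is spontaneous (proceeds forward).

ΔG = -2.54 kJ/mol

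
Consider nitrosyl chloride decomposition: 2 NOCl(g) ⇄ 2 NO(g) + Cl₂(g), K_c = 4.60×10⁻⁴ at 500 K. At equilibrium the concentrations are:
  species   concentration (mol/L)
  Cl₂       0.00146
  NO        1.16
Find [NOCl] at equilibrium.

At equilibrium, K_c = [NO]²·[Cl₂] / [NOCl]² = 4.60×10⁻⁴.
(1.16)²·(0.00146) / ([NOCl])² = 4.60×10⁻⁴
[NOCl]² = 4.27 ⇒ [NOCl] = 2.07 mol/L

[NOCl] = 2.07 mol/L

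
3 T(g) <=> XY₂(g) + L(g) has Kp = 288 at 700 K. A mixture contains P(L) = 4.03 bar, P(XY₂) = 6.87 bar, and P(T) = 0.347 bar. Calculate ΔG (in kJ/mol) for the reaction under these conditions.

ΔG = 4.85 kJ/mol

Qp = P(XY₂)·P(L) / P(T)³ = (6.87)·(4.03) / (0.347)³ = 663
ΔG = RT ln(Qp/Kp) = (8.314 J mol⁻¹ K⁻¹)(700 K) × ln(663/288)
   = (5.820 kJ/mol)(0.8338) = 4.85 kJ/mol
ΔG > 0, so the forward reaction is non-spontaneous (proceeds in reverse).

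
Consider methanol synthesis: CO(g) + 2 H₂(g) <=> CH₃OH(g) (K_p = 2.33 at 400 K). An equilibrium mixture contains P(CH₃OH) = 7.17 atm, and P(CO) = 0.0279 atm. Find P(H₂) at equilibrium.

At equilibrium, K_p = P(CH₃OH) / (P(CO)·P(H₂)²) = 2.33.
(7.17) / ((0.0279)·(P(H₂))²) = 2.33
P(H₂)² = 110 ⇒ P(H₂) = 10.5 atm

P(H₂) = 10.5 atm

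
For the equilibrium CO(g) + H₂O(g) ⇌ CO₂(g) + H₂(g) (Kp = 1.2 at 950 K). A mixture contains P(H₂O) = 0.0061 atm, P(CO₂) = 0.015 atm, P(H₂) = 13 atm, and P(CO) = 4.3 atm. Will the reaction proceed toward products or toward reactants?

Qp = P(CO₂)·P(H₂) / (P(CO)·P(H₂O)) = (0.015)·(13) / ((4.3)·(0.0061)) = 7.4
Qp = 7.4 > Kp = 1.2, so the reverse reaction proceeds.

reverse (toward reactants)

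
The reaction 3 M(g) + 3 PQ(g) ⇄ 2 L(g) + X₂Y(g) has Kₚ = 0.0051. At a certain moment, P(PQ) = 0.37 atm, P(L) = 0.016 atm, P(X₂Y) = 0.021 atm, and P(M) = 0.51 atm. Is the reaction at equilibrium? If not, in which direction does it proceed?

Qₚ = P(L)²·P(X₂Y) / (P(M)³·P(PQ)³) = (0.016)²·(0.021) / ((0.51)³·(0.37)³) = 8.0e-4
Qₚ = 8.0e-4 < Kₚ = 0.0051, so the forward reaction proceeds.

in the forward direction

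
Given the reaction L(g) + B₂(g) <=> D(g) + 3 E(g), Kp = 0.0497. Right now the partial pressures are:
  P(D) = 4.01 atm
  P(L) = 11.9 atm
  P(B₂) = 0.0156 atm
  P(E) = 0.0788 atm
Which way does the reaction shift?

Qp = P(D)·P(E)³ / (P(L)·P(B₂)) = (4.01)·(0.0788)³ / ((11.9)·(0.0156)) = 0.0106
Qp = 0.0106 < Kp = 0.0497, so the forward reaction proceeds.

in the forward direction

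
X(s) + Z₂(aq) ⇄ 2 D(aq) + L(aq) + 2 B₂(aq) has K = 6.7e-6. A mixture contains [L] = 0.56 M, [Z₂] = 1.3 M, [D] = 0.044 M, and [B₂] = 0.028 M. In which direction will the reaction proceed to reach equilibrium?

(X is a pure solid — omitted from Q.)
Q = [D]²·[L]·[B₂]² / [Z₂] = (0.044)²·(0.56)·(0.028)² / (1.3) = 6.5e-7
Q = 6.5e-7 < K = 6.7e-6, so the forward reaction proceeds.

forward (toward products)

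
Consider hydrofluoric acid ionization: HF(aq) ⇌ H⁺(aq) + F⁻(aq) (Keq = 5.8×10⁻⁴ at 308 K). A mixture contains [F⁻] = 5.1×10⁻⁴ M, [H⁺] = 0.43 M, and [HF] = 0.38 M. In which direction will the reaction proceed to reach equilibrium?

at equilibrium

Q = [H⁺]·[F⁻] / [HF] = (0.43)·(5.1×10⁻⁴) / (0.38) = 5.8×10⁻⁴
Q = 5.8×10⁻⁴ = Keq, so the system is already at equilibrium.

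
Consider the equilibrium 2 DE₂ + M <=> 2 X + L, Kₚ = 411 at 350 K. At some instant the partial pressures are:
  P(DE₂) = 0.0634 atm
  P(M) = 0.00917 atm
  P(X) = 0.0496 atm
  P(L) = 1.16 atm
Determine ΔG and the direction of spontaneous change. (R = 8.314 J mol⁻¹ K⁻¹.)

Qₚ = P(X)²·P(L) / (P(DE₂)²·P(M)) = (0.0496)²·(1.16) / ((0.0634)²·(0.00917)) = 77.4
ΔG = RT ln(Qₚ/Kₚ) = (8.314 J mol⁻¹ K⁻¹)(350 K) × ln(77.4/411)
   = (2.910 kJ/mol)(-1.670) = -4.86 kJ/mol
ΔG < 0, so the forward reaction is spontaneous (proceeds forward).

ΔG = -4.86 kJ/mol; the forward reaction is spontaneous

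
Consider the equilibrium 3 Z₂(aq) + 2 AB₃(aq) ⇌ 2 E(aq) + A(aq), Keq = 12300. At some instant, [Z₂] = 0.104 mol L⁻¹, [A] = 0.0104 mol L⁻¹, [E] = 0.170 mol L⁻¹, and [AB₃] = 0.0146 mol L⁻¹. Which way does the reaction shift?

in the forward direction

Q = [E]²·[A] / ([Z₂]³·[AB₃]²) = (0.170)²·(0.0104) / ((0.104)³·(0.0146)²) = 1250
Q = 1250 < Keq = 12300, so the forward reaction proceeds.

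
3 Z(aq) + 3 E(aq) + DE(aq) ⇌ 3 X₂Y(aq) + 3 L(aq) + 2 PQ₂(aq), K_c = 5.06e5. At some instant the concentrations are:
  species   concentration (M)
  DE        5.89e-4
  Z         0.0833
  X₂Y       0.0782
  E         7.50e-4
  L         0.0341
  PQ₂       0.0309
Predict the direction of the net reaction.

Q_c = [X₂Y]³·[L]³·[PQ₂]² / ([Z]³·[E]³·[DE]) = (0.0782)³·(0.0341)³·(0.0309)² / ((0.0833)³·(7.50e-4)³·(5.89e-4)) = 1.26e5
Q_c = 1.26e5 < K_c = 5.06e5, so the forward reaction proceeds.

forward (toward products)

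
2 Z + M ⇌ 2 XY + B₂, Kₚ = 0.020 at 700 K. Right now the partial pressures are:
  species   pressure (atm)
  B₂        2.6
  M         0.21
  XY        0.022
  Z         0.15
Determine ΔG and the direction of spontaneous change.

ΔG = 15.1 kJ/mol; the forward reaction is non-spontaneous

Qₚ = P(XY)²·P(B₂) / (P(Z)²·P(M)) = (0.022)²·(2.6) / ((0.15)²·(0.21)) = 0.266
ΔG = RT ln(Qₚ/Kₚ) = (8.314 J mol⁻¹ K⁻¹)(700 K) × ln(0.266/0.020)
   = (5.820 kJ/mol)(2.588) = 15.1 kJ/mol
ΔG > 0, so the forward reaction is non-spontaneous (proceeds in reverse).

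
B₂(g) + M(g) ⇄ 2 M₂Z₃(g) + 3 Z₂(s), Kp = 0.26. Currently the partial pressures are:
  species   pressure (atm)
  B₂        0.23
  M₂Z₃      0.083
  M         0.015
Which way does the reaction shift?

(Z₂ is a pure solid — omitted from Qp.)
Qp = P(M₂Z₃)² / (P(B₂)·P(M)) = (0.083)² / ((0.23)·(0.015)) = 2.0
Qp = 2.0 > Kp = 0.26, so the reverse reaction proceeds.

reverse (toward reactants)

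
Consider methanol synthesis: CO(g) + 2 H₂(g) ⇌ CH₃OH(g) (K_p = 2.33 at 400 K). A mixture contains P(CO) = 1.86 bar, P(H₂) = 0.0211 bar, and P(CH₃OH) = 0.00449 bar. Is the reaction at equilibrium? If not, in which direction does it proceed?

reverse (toward reactants)

Q_p = P(CH₃OH) / (P(CO)·P(H₂)²) = (0.00449) / ((1.86)·(0.0211)²) = 5.42
Q_p = 5.42 > K_p = 2.33, so the reverse reaction proceeds.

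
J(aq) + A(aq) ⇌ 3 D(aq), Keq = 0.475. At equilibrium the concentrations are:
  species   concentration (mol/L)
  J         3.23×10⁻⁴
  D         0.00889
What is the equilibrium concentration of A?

[A] = 0.00458 mol/L

At equilibrium, Keq = [D]³ / ([J]·[A]) = 0.475.
(0.00889)³ / ((3.23×10⁻⁴)·([A])) = 0.475
[A] = 0.00458 mol/L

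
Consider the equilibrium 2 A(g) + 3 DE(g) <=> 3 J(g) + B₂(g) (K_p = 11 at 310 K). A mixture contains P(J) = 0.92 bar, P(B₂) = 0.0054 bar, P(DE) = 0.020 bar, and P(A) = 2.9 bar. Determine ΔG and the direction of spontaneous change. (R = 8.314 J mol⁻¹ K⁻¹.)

Q_p = P(J)³·P(B₂) / (P(A)²·P(DE)³) = (0.92)³·(0.0054) / ((2.9)²·(0.020)³) = 62.5
ΔG = RT ln(Q_p/K_p) = (8.314 J mol⁻¹ K⁻¹)(310 K) × ln(62.5/11)
   = (2.577 kJ/mol)(1.737) = 4.48 kJ/mol
ΔG > 0, so the forward reaction is non-spontaneous (proceeds in reverse).

ΔG = 4.48 kJ/mol; the forward reaction is non-spontaneous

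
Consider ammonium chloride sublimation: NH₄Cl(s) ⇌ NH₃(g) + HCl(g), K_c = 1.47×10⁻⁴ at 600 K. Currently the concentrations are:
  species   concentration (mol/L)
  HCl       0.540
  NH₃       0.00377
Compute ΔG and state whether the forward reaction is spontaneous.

(NH₄Cl is a pure solid — omitted from Q_c.)
Q_c = [NH₃]·[HCl] = (0.00377)·(0.540) = 0.00204
ΔG = RT ln(Q_c/K_c) = (8.314 J mol⁻¹ K⁻¹)(600 K) × ln(0.00204/1.47×10⁻⁴)
   = (4.988 kJ/mol)(2.630) = 13.1 kJ/mol
ΔG > 0, so the forward reaction is non-spontaneous (proceeds in reverse).

ΔG = 13.1 kJ/mol; the forward reaction is non-spontaneous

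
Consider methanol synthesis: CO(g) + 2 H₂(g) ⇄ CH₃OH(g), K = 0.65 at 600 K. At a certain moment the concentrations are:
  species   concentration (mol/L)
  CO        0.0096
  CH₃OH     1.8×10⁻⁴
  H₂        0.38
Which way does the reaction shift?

in the forward direction

Q = [CH₃OH] / ([CO]·[H₂]²) = (1.8×10⁻⁴) / ((0.0096)·(0.38)²) = 0.13
Q = 0.13 < K = 0.65, so the forward reaction proceeds.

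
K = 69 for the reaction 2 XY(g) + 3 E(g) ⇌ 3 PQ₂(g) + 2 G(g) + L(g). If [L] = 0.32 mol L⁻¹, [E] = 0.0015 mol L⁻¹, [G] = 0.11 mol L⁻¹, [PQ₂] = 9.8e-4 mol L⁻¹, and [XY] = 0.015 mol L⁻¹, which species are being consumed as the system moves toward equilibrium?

XY, E (reactants)

Q = [PQ₂]³·[G]²·[L] / ([XY]²·[E]³) = (9.8e-4)³·(0.11)²·(0.32) / ((0.015)²·(0.0015)³) = 4.8
Q = 4.8 < K = 69: net forward reaction.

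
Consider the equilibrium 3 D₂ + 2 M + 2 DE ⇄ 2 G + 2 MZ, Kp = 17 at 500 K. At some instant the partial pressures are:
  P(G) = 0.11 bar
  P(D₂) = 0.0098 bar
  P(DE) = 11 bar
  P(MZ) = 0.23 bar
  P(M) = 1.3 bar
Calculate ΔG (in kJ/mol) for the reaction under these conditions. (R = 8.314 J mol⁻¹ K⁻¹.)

Qp = P(G)²·P(MZ)² / (P(D₂)³·P(M)²·P(DE)²) = (0.11)²·(0.23)² / ((0.0098)³·(1.3)²·(11)²) = 3.33
ΔG = RT ln(Qp/Kp) = (8.314 J mol⁻¹ K⁻¹)(500 K) × ln(3.33/17)
   = (4.157 kJ/mol)(-1.630) = -6.78 kJ/mol
ΔG < 0, so the forward reaction is spontaneous (proceeds forward).

ΔG = -6.78 kJ/mol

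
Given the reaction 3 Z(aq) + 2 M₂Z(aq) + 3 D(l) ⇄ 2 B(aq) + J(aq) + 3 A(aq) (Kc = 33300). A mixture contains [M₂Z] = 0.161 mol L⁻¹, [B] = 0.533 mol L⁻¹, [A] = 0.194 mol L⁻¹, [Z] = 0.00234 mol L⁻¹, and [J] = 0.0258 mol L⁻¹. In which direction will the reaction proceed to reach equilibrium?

(D is a pure liquid — omitted from Qc.)
Qc = [B]²·[J]·[A]³ / ([Z]³·[M₂Z]²) = (0.533)²·(0.0258)·(0.194)³ / ((0.00234)³·(0.161)²) = 1.61×10⁵
Qc = 1.61×10⁵ > Kc = 33300, so the reverse reaction proceeds.

in the reverse direction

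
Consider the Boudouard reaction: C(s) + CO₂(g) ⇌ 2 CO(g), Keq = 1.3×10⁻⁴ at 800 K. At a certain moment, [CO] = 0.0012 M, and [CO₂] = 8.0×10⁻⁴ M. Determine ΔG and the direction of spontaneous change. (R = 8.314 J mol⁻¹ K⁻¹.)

(C is a pure solid — omitted from Q.)
Q = [CO]² / [CO₂] = (0.0012)² / (8.0×10⁻⁴) = 0.00180
ΔG = RT ln(Q/Keq) = (8.314 J mol⁻¹ K⁻¹)(800 K) × ln(0.00180/1.3×10⁻⁴)
   = (6.651 kJ/mol)(2.628) = 17.5 kJ/mol
ΔG > 0, so the forward reaction is non-spontaneous (proceeds in reverse).

ΔG = 17.5 kJ/mol; the forward reaction is non-spontaneous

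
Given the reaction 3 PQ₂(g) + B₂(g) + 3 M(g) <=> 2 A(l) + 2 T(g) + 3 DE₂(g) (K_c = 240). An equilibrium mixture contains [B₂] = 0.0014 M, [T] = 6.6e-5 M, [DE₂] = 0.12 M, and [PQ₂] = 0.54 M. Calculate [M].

[M] = 5.2e-4 M

(A is a pure liquid — omitted from K_c.)
At equilibrium, K_c = [T]²·[DE₂]³ / ([PQ₂]³·[B₂]·[M]³) = 240.
(6.6e-5)²·(0.12)³ / ((0.54)³·(0.0014)·([M])³) = 240
[M]³ = 1.42e-10 ⇒ [M] = 5.2e-4 M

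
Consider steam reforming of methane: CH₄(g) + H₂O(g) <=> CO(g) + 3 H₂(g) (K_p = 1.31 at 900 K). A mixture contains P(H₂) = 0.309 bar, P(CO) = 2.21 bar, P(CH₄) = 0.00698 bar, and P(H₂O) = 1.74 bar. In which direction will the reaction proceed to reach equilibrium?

Q_p = P(CO)·P(H₂)³ / (P(CH₄)·P(H₂O)) = (2.21)·(0.309)³ / ((0.00698)·(1.74)) = 5.37
Q_p = 5.37 > K_p = 1.31, so the reverse reaction proceeds.

reverse (toward reactants)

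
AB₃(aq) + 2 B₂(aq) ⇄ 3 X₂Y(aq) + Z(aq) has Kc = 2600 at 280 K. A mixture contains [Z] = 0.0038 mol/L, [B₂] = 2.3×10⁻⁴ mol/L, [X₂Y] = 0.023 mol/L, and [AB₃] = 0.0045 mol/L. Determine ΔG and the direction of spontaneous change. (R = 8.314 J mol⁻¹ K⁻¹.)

Qc = [X₂Y]³·[Z] / ([AB₃]·[B₂]²) = (0.023)³·(0.0038) / ((0.0045)·(2.3×10⁻⁴)²) = 194
ΔG = RT ln(Qc/Kc) = (8.314 J mol⁻¹ K⁻¹)(280 K) × ln(194/2600)
   = (2.328 kJ/mol)(-2.595) = -6.04 kJ/mol
ΔG < 0, so the forward reaction is spontaneous (proceeds forward).

ΔG = -6.04 kJ/mol; the forward reaction is spontaneous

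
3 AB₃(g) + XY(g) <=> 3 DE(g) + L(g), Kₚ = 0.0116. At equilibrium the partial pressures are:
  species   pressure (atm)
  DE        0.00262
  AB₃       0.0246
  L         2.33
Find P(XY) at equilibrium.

At equilibrium, Kₚ = P(DE)³·P(L) / (P(AB₃)³·P(XY)) = 0.0116.
(0.00262)³·(2.33) / ((0.0246)³·(P(XY))) = 0.0116
P(XY) = 0.243 atm

P(XY) = 0.243 atm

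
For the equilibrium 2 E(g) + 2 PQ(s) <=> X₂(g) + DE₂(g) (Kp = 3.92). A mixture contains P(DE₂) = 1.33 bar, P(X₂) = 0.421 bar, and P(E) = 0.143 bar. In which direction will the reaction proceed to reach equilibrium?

reverse (toward reactants)

(PQ is a pure solid — omitted from Qp.)
Qp = P(X₂)·P(DE₂) / P(E)² = (0.421)·(1.33) / (0.143)² = 27.4
Qp = 27.4 > Kp = 3.92, so the reverse reaction proceeds.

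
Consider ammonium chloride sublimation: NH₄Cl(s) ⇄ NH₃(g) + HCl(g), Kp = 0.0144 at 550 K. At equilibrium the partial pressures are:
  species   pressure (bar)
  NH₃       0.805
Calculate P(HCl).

(NH₄Cl is a pure solid — omitted from Kp.)
At equilibrium, Kp = P(NH₃)·P(HCl) = 0.0144.
(0.805)·(P(HCl)) = 0.0144
P(HCl) = 0.0179 bar

P(HCl) = 0.0179 bar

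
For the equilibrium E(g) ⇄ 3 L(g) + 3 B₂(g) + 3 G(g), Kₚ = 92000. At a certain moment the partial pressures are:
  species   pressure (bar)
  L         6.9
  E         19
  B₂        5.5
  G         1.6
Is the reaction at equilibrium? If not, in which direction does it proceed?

Qₚ = P(L)³·P(B₂)³·P(G)³ / P(E) = (6.9)³·(5.5)³·(1.6)³ / (19) = 12000
Qₚ = 12000 < Kₚ = 92000, so the forward reaction proceeds.

to the right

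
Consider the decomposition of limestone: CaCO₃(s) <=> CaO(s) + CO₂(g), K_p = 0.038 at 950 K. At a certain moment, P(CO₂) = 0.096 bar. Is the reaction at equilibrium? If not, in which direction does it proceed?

toward reactants

(CaCO₃, CaO are pure solids — omitted from Q_p.)
Q_p = P(CO₂) = 0.096
Q_p = 0.096 > K_p = 0.038, so the reverse reaction proceeds.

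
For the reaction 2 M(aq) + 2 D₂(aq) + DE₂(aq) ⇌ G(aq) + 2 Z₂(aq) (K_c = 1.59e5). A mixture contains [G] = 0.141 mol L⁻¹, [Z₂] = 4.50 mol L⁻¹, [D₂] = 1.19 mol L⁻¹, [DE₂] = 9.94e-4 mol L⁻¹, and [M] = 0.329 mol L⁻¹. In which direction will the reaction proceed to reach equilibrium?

Q_c = [G]·[Z₂]² / ([M]²·[D₂]²·[DE₂]) = (0.141)·(4.50)² / ((0.329)²·(1.19)²·(9.94e-4)) = 18700
Q_c = 18700 < K_c = 1.59e5, so the forward reaction proceeds.

to the right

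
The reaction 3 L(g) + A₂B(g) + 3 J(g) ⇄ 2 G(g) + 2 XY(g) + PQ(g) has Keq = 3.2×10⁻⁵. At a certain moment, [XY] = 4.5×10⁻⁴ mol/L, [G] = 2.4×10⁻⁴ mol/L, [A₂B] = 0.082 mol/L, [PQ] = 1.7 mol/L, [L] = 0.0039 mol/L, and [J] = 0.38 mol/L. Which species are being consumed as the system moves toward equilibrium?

G, XY, PQ (products)

Q = [G]²·[XY]²·[PQ] / ([L]³·[A₂B]·[J]³) = (2.4×10⁻⁴)²·(4.5×10⁻⁴)²·(1.7) / ((0.0039)³·(0.082)·(0.38)³) = 7.4×10⁻⁵
Q = 7.4×10⁻⁵ > Keq = 3.2×10⁻⁵: net reverse reaction.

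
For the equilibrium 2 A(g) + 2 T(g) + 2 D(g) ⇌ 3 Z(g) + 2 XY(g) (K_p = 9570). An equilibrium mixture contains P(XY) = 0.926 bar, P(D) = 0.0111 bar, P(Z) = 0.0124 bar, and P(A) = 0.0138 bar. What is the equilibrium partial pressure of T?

P(T) = 0.0853 bar

At equilibrium, K_p = P(Z)³·P(XY)² / (P(A)²·P(T)²·P(D)²) = 9570.
(0.0124)³·(0.926)² / ((0.0138)²·(P(T))²·(0.0111)²) = 9570
P(T)² = 0.00728 ⇒ P(T) = 0.0853 bar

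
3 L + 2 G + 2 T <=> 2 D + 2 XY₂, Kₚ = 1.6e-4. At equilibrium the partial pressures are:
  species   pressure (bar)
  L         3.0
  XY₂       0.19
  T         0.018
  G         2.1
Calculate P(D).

P(D) = 0.013 bar

At equilibrium, Kₚ = P(D)²·P(XY₂)² / (P(L)³·P(G)²·P(T)²) = 1.6e-4.
(P(D))²·(0.19)² / ((3.0)³·(2.1)²·(0.018)²) = 1.6e-4
P(D)² = 1.71e-4 ⇒ P(D) = 0.013 bar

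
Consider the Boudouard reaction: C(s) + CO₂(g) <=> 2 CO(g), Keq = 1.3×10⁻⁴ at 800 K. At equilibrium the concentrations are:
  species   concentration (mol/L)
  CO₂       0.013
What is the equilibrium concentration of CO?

[CO] = 0.0013 mol/L

(C is a pure solid — omitted from Keq.)
At equilibrium, Keq = [CO]² / [CO₂] = 1.3×10⁻⁴.
([CO])² / (0.013) = 1.3×10⁻⁴
[CO]² = 1.69×10⁻⁶ ⇒ [CO] = 0.0013 mol/L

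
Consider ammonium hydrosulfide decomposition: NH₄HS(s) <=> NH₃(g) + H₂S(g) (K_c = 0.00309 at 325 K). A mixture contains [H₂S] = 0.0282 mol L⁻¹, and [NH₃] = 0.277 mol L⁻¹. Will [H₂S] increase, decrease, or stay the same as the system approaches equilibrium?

(NH₄HS is a pure solid — omitted from Q_c.)
Q_c = [NH₃]·[H₂S] = (0.277)·(0.0282) = 0.00781
Q_c = 0.00781 > K_c = 0.00309: net reverse reaction.
H₂S is a product, so it decreases.

decrease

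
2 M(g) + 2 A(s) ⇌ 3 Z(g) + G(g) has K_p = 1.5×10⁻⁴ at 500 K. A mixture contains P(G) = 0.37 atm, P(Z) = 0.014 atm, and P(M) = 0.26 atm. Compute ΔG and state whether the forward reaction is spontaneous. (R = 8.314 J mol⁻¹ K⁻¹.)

ΔG = -9.57 kJ/mol; the forward reaction is spontaneous

(A is a pure solid — omitted from Q_p.)
Q_p = P(Z)³·P(G) / P(M)² = (0.014)³·(0.37) / (0.26)² = 1.50×10⁻⁵
ΔG = RT ln(Q_p/K_p) = (8.314 J mol⁻¹ K⁻¹)(500 K) × ln(1.50×10⁻⁵/1.5×10⁻⁴)
   = (4.157 kJ/mol)(-2.303) = -9.57 kJ/mol
ΔG < 0, so the forward reaction is spontaneous (proceeds forward).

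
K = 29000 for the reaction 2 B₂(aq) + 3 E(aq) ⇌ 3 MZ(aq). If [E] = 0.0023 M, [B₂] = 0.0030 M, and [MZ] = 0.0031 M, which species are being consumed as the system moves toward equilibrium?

Q = [MZ]³ / ([B₂]²·[E]³) = (0.0031)³ / ((0.0030)²·(0.0023)³) = 2.7×10⁵
Q = 2.7×10⁵ > K = 29000: net reverse reaction.

MZ (products)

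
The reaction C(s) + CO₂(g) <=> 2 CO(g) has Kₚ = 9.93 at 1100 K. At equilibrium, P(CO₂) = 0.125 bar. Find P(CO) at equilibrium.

(C is a pure solid — omitted from Kₚ.)
At equilibrium, Kₚ = P(CO)² / P(CO₂) = 9.93.
(P(CO))² / (0.125) = 9.93
P(CO)² = 1.24 ⇒ P(CO) = 1.11 bar

P(CO) = 1.11 bar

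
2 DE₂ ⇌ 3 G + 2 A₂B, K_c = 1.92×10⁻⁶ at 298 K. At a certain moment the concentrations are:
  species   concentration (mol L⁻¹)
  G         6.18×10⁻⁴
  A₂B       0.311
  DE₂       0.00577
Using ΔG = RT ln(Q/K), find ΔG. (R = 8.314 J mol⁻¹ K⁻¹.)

Q_c = [G]³·[A₂B]² / [DE₂]² = (6.18×10⁻⁴)³·(0.311)² / (0.00577)² = 6.86×10⁻⁷
ΔG = RT ln(Q_c/K_c) = (8.314 J mol⁻¹ K⁻¹)(298 K) × ln(6.86×10⁻⁷/1.92×10⁻⁶)
   = (2.478 kJ/mol)(-1.029) = -2.55 kJ/mol
ΔG < 0, so the forward reaction is spontaneous (proceeds forward).

ΔG = -2.55 kJ/mol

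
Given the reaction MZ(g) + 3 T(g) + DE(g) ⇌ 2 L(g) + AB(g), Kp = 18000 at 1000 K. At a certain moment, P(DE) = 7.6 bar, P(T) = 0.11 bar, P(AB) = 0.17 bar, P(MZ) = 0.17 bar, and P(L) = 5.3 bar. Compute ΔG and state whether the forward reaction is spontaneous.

ΔG = -15.5 kJ/mol; the forward reaction is spontaneous

Qp = P(L)²·P(AB) / (P(MZ)·P(T)³·P(DE)) = (5.3)²·(0.17) / ((0.17)·(0.11)³·(7.6)) = 2780
ΔG = RT ln(Qp/Kp) = (8.314 J mol⁻¹ K⁻¹)(1000 K) × ln(2780/18000)
   = (8.314 kJ/mol)(-1.868) = -15.5 kJ/mol
ΔG < 0, so the forward reaction is spontaneous (proceeds forward).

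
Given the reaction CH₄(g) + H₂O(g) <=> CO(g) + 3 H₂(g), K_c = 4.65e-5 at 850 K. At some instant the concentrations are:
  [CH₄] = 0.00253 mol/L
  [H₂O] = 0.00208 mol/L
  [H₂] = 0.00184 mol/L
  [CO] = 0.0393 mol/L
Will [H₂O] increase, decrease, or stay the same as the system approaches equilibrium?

stay the same

Q_c = [CO]·[H₂]³ / ([CH₄]·[H₂O]) = (0.0393)·(0.00184)³ / ((0.00253)·(0.00208)) = 4.65e-5
Q_c = 4.65e-5 = K_c; the system is at equilibrium.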